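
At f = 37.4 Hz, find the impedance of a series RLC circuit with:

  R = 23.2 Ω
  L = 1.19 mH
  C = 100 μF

Step 1 — Angular frequency: ω = 2π·f = 2π·37.4 = 235 rad/s.
Step 2 — Component impedances:
  R: Z = R = 23.2 Ω
  L: Z = jωL = j·235·0.00119 = 0 + j0.2796 Ω
  C: Z = 1/(jωC) = -j/(ω·C) = 0 - j42.55 Ω
Step 3 — Series combination: Z_total = R + L + C = 23.2 - j42.28 Ω = 48.22∠-61.2° Ω.

Z = 23.2 - j42.28 Ω = 48.22∠-61.2° Ω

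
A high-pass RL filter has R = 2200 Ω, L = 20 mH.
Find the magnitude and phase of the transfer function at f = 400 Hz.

Step 1 — Angular frequency: ω = 2π·400 = 2513 rad/s.
Step 2 — Transfer function: H(jω) = jωL/(R + jωL).
Step 3 — Numerator jωL = j·50.27; denominator R + jωL = 2200 + j50.27.
Step 4 — H = 0.0005218 + j0.02284.
Step 5 — Magnitude: |H| = 0.02284 (-32.8 dB); phase: φ = 88.7°.

|H| = 0.02284 (-32.8 dB), φ = 88.7°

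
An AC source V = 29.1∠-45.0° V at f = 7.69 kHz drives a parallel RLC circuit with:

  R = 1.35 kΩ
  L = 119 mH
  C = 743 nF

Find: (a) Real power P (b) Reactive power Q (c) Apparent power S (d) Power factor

Step 1 — Angular frequency: ω = 2π·f = 2π·7690 = 4.832e+04 rad/s.
Step 2 — Component impedances:
  R: Z = R = 1350 Ω
  L: Z = jωL = j·4.832e+04·0.119 = 0 + j5750 Ω
  C: Z = 1/(jωC) = -j/(ω·C) = 0 - j27.86 Ω
Step 3 — Parallel combination: 1/Z_total = 1/R + 1/L + 1/C; Z_total = 0.5801 - j27.98 Ω = 27.98∠-88.8° Ω.
Step 4 — Source phasor: V = 29.1∠-45.0° V = 20.58 - j20.58 V.
Step 5 — Current: I = V / Z = 0.7504 + j0.7199 A = 1.04∠43.8° A.
Step 6 — Complex power: S = V·I* = 0.6273 - j30.25 VA.
Step 7 — Real power: P = Re(S) = 0.6273 W.
Step 8 — Reactive power: Q = Im(S) = -30.25 VAR.
Step 9 — Apparent power: |S| = 30.26 VA.
Step 10 — Power factor: PF = P/|S| = 0.02073 (leading).

(a) P = 0.6273 W  (b) Q = -30.25 VAR  (c) S = 30.26 VA  (d) PF = 0.02073 (leading)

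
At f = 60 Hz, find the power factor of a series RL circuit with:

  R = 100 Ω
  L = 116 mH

Step 1 — Angular frequency: ω = 2π·f = 2π·60 = 377 rad/s.
Step 2 — Component impedances:
  R: Z = R = 100 Ω
  L: Z = jωL = j·377·0.116 = 0 + j43.73 Ω
Step 3 — Series combination: Z_total = R + L = 100 + j43.73 Ω = 109.1∠23.6° Ω.
Step 4 — Power factor: PF = cos(φ) = Re(Z)/|Z| = 100/109.144 = 0.9162.
Step 5 — Type: Im(Z) = 43.73 ⇒ lagging (phase φ = 23.6°).

PF = 0.9162 (lagging, φ = 23.6°)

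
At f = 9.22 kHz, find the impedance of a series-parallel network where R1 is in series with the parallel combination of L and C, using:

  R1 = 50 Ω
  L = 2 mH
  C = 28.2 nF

Step 1 — Angular frequency: ω = 2π·f = 2π·9220 = 5.793e+04 rad/s.
Step 2 — Component impedances:
  R1: Z = R = 50 Ω
  L: Z = jωL = j·5.793e+04·0.002 = 0 + j115.9 Ω
  C: Z = 1/(jωC) = -j/(ω·C) = 0 - j612.1 Ω
Step 3 — Parallel branch: L || C = 1/(1/L + 1/C) = 0 + j142.9 Ω.
Step 4 — Series with R1: Z_total = R1 + (L || C) = 50 + j142.9 Ω = 151.4∠70.7° Ω.

Z = 50 + j142.9 Ω = 151.4∠70.7° Ω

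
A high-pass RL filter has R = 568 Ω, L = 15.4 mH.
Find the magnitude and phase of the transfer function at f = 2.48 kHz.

Step 1 — Angular frequency: ω = 2π·2480 = 1.558e+04 rad/s.
Step 2 — Transfer function: H(jω) = jωL/(R + jωL).
Step 3 — Numerator jωL = j·240; denominator R + jωL = 568 + j240.
Step 4 — H = 0.1515 + j0.3585.
Step 5 — Magnitude: |H| = 0.3892 (-8.2 dB); phase: φ = 67.1°.

|H| = 0.3892 (-8.2 dB), φ = 67.1°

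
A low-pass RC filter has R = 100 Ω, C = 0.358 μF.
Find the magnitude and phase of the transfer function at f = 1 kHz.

Step 1 — Angular frequency: ω = 2π·1000 = 6283 rad/s.
Step 2 — Transfer function: H(jω) = 1/(1 + jωRC).
Step 3 — Denominator: 1 + jωRC = 1 + j·6283·100·3.58e-07 = 1 + j0.2249.
Step 4 — H = 0.9518 - j0.2141.
Step 5 — Magnitude: |H| = 0.9756 (-0.2 dB); phase: φ = -12.7°.

|H| = 0.9756 (-0.2 dB), φ = -12.7°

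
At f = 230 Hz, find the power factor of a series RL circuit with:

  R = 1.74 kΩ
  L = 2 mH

Step 1 — Angular frequency: ω = 2π·f = 2π·230 = 1445 rad/s.
Step 2 — Component impedances:
  R: Z = R = 1740 Ω
  L: Z = jωL = j·1445·0.002 = 0 + j2.89 Ω
Step 3 — Series combination: Z_total = R + L = 1740 + j2.89 Ω = 1740∠0.1° Ω.
Step 4 — Power factor: PF = cos(φ) = Re(Z)/|Z| = 1740/1740 = 1.
Step 5 — Type: Im(Z) = 2.89 ⇒ lagging (phase φ = 0.1°).

PF = 1 (lagging, φ = 0.1°)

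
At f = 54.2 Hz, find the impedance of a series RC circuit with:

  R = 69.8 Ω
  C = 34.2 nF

Step 1 — Angular frequency: ω = 2π·f = 2π·54.2 = 340.5 rad/s.
Step 2 — Component impedances:
  R: Z = R = 69.8 Ω
  C: Z = 1/(jωC) = -j/(ω·C) = 0 - j8.586e+04 Ω
Step 3 — Series combination: Z_total = R + C = 69.8 - j8.586e+04 Ω = 8.586e+04∠-90.0° Ω.

Z = 69.8 - j8.586e+04 Ω = 8.586e+04∠-90.0° Ω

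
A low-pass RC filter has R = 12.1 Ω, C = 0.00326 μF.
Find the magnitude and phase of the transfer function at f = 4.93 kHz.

Step 1 — Angular frequency: ω = 2π·4930 = 3.098e+04 rad/s.
Step 2 — Transfer function: H(jω) = 1/(1 + jωRC).
Step 3 — Denominator: 1 + jωRC = 1 + j·3.098e+04·12.1·3.26e-09 = 1 + j0.001222.
Step 4 — H = 1 - j0.001222.
Step 5 — Magnitude: |H| = 1 (-0.0 dB); phase: φ = -0.1°.

|H| = 1 (-0.0 dB), φ = -0.1°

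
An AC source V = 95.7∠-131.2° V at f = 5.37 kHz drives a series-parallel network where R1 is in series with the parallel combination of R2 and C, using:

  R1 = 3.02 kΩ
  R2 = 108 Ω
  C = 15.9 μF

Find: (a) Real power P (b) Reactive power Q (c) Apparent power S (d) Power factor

Step 1 — Angular frequency: ω = 2π·f = 2π·5370 = 3.374e+04 rad/s.
Step 2 — Component impedances:
  R1: Z = R = 3020 Ω
  R2: Z = R = 108 Ω
  C: Z = 1/(jωC) = -j/(ω·C) = 0 - j1.864 Ω
Step 3 — Parallel branch: R2 || C = 1/(1/R2 + 1/C) = 0.03216 - j1.863 Ω.
Step 4 — Series with R1: Z_total = R1 + (R2 || C) = 3020 - j1.863 Ω = 3020∠-0.0° Ω.
Step 5 — Source phasor: V = 95.7∠-131.2° V = -63.04 - j72.01 V.
Step 6 — Current: I = V / Z = -0.02086 - j0.02386 A = 0.03169∠-131.2° A.
Step 7 — Complex power: S = V·I* = 3.033 - j0.001871 VA.
Step 8 — Real power: P = Re(S) = 3.033 W.
Step 9 — Reactive power: Q = Im(S) = -0.001871 VAR.
Step 10 — Apparent power: |S| = 3.033 VA.
Step 11 — Power factor: PF = P/|S| = 1 (leading).

(a) P = 3.033 W  (b) Q = -0.001871 VAR  (c) S = 3.033 VA  (d) PF = 1 (leading)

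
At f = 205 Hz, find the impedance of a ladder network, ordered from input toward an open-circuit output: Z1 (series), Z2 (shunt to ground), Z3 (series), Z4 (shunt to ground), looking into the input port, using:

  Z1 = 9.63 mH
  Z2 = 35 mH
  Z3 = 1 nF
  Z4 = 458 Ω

Step 1 — Angular frequency: ω = 2π·f = 2π·205 = 1288 rad/s.
Step 2 — Component impedances:
  Z1: Z = jωL = j·1288·0.00963 = 0 + j12.4 Ω
  Z2: Z = jωL = j·1288·0.035 = 0 + j45.08 Ω
  Z3: Z = 1/(jωC) = -j/(ω·C) = 0 - j7.764e+05 Ω
  Z4: Z = R = 458 Ω
Step 3 — Ladder network (open output): work backward from the far end, alternating series and parallel combinations. Z_in = 1.544e-06 + j57.49 Ω = 57.49∠90.0° Ω.

Z = 1.544e-06 + j57.49 Ω = 57.49∠90.0° Ω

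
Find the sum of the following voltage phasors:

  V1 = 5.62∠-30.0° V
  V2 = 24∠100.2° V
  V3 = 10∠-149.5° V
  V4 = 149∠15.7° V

Step 1 — Convert each phasor to rectangular form:
  V1 = 5.62·(cos(-30.0°) + j·sin(-30.0°)) = 4.867 - j2.81 V
  V2 = 24·(cos(100.2°) + j·sin(100.2°)) = -4.25 + j23.62 V
  V3 = 10·(cos(-149.5°) + j·sin(-149.5°)) = -8.616 - j5.075 V
  V4 = 149·(cos(15.7°) + j·sin(15.7°)) = 143.4 + j40.32 V
Step 2 — Sum components: V_total = 135.4 + j56.05 V.
Step 3 — Convert to polar: |V_total| = 146.6 V, ∠V_total = 22.5°.

V_total = 146.6∠22.5° V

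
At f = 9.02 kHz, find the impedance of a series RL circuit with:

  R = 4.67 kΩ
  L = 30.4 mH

Step 1 — Angular frequency: ω = 2π·f = 2π·9020 = 5.667e+04 rad/s.
Step 2 — Component impedances:
  R: Z = R = 4670 Ω
  L: Z = jωL = j·5.667e+04·0.0304 = 0 + j1723 Ω
Step 3 — Series combination: Z_total = R + L = 4670 + j1723 Ω = 4978∠20.3° Ω.

Z = 4670 + j1723 Ω = 4978∠20.3° Ω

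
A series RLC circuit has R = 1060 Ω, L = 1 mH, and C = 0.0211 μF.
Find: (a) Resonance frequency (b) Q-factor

Step 1 — Resonance condition Im(Z)=0 gives ω₀ = 1/√(LC).
Step 2 — ω₀ = 1/√(0.001·2.11e-08) = 2.177e+05 rad/s.
Step 3 — f₀ = ω₀/(2π) = 3.465e+04 Hz.
Step 4 — Series Q: Q = ω₀L/R = 2.177e+05·0.001/1060 = 0.2054.

(a) f₀ = 3.465e+04 Hz  (b) Q = 0.2054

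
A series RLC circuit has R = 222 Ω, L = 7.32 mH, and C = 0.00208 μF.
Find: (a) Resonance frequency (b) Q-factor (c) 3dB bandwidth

Step 1 — Resonance condition Im(Z)=0 gives ω₀ = 1/√(LC).
Step 2 — ω₀ = 1/√(0.00732·2.08e-09) = 2.563e+05 rad/s.
Step 3 — f₀ = ω₀/(2π) = 4.079e+04 Hz.
Step 4 — Series Q: Q = ω₀L/R = 2.563e+05·0.00732/222 = 8.45.
Step 5 — 3dB bandwidth: Δω = ω₀/Q = 3.033e+04 rad/s; BW = Δω/(2π) = 4827 Hz.

(a) f₀ = 4.079e+04 Hz  (b) Q = 8.45  (c) BW = 4827 Hz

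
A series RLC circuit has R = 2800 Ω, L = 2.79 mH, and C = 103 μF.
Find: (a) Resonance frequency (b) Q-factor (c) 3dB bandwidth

Step 1 — Resonance condition Im(Z)=0 gives ω₀ = 1/√(LC).
Step 2 — ω₀ = 1/√(0.00279·0.000103) = 1865 rad/s.
Step 3 — f₀ = ω₀/(2π) = 296.9 Hz.
Step 4 — Series Q: Q = ω₀L/R = 1865·0.00279/2800 = 0.001859.
Step 5 — 3dB bandwidth: Δω = ω₀/Q = 1.004e+06 rad/s; BW = Δω/(2π) = 1.597e+05 Hz.

(a) f₀ = 296.9 Hz  (b) Q = 0.001859  (c) BW = 1.597e+05 Hz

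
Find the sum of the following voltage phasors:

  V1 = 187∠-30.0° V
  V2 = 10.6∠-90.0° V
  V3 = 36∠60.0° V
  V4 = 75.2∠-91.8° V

Step 1 — Convert each phasor to rectangular form:
  V1 = 187·(cos(-30.0°) + j·sin(-30.0°)) = 161.9 - j93.5 V
  V2 = 10.6·(cos(-90.0°) + j·sin(-90.0°)) = 0 - j10.6 V
  V3 = 36·(cos(60.0°) + j·sin(60.0°)) = 18 + j31.18 V
  V4 = 75.2·(cos(-91.8°) + j·sin(-91.8°)) = -2.362 - j75.16 V
Step 2 — Sum components: V_total = 177.6 - j148.1 V.
Step 3 — Convert to polar: |V_total| = 231.2 V, ∠V_total = -39.8°.

V_total = 231.2∠-39.8° V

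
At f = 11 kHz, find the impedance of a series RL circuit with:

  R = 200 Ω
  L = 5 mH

Step 1 — Angular frequency: ω = 2π·f = 2π·1.1e+04 = 6.912e+04 rad/s.
Step 2 — Component impedances:
  R: Z = R = 200 Ω
  L: Z = jωL = j·6.912e+04·0.005 = 0 + j345.6 Ω
Step 3 — Series combination: Z_total = R + L = 200 + j345.6 Ω = 399.3∠59.9° Ω.

Z = 200 + j345.6 Ω = 399.3∠59.9° Ω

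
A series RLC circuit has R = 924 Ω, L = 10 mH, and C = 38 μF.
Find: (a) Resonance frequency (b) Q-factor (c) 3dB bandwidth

Step 1 — Resonance condition Im(Z)=0 gives ω₀ = 1/√(LC).
Step 2 — ω₀ = 1/√(0.01·3.8e-05) = 1622 rad/s.
Step 3 — f₀ = ω₀/(2π) = 258.2 Hz.
Step 4 — Series Q: Q = ω₀L/R = 1622·0.01/924 = 0.01756.
Step 5 — 3dB bandwidth: Δω = ω₀/Q = 9.24e+04 rad/s; BW = Δω/(2π) = 1.471e+04 Hz.

(a) f₀ = 258.2 Hz  (b) Q = 0.01756  (c) BW = 1.471e+04 Hz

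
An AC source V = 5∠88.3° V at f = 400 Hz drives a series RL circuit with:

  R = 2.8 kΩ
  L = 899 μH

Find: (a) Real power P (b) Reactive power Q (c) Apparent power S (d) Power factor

Step 1 — Angular frequency: ω = 2π·f = 2π·400 = 2513 rad/s.
Step 2 — Component impedances:
  R: Z = R = 2800 Ω
  L: Z = jωL = j·2513·0.000899 = 0 + j2.259 Ω
Step 3 — Series combination: Z_total = R + L = 2800 + j2.259 Ω = 2800∠0.0° Ω.
Step 4 — Source phasor: V = 5∠88.3° V = 0.1483 + j4.998 V.
Step 5 — Current: I = V / Z = 5.442e-05 + j0.001785 A = 0.001786∠88.3° A.
Step 6 — Complex power: S = V·I* = 0.008929 + j7.205e-06 VA.
Step 7 — Real power: P = Re(S) = 0.008929 W.
Step 8 — Reactive power: Q = Im(S) = 7.205e-06 VAR.
Step 9 — Apparent power: |S| = 0.008929 VA.
Step 10 — Power factor: PF = P/|S| = 1 (lagging).

(a) P = 0.008929 W  (b) Q = 7.205e-06 VAR  (c) S = 0.008929 VA  (d) PF = 1 (lagging)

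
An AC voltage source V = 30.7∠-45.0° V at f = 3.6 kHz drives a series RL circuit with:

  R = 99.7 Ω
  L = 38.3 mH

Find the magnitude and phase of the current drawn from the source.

Step 1 — Angular frequency: ω = 2π·f = 2π·3600 = 2.262e+04 rad/s.
Step 2 — Component impedances:
  R: Z = R = 99.7 Ω
  L: Z = jωL = j·2.262e+04·0.0383 = 0 + j866.3 Ω
Step 3 — Series combination: Z_total = R + L = 99.7 + j866.3 Ω = 872∠83.4° Ω.
Step 4 — Source phasor: V = 30.7∠-45.0° V = 21.71 - j21.71 V.
Step 5 — Ohm's law: I = V / Z_total = (21.71 - j21.71) / (99.7 + j866.3) = -0.02188 - j0.02758 A.
Step 6 — Convert to polar: |I| = 0.0352 A, ∠I = -128.4°.

I = 0.0352∠-128.4° A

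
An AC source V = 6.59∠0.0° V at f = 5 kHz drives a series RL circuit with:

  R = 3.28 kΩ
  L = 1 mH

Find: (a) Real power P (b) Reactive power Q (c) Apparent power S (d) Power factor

Step 1 — Angular frequency: ω = 2π·f = 2π·5000 = 3.142e+04 rad/s.
Step 2 — Component impedances:
  R: Z = R = 3280 Ω
  L: Z = jωL = j·3.142e+04·0.001 = 0 + j31.42 Ω
Step 3 — Series combination: Z_total = R + L = 3280 + j31.42 Ω = 3280∠0.5° Ω.
Step 4 — Source phasor: V = 6.59∠0.0° V = 6.59 V.
Step 5 — Current: I = V / Z = 0.002009 - j1.924e-05 A = 0.002009∠-0.5° A.
Step 6 — Complex power: S = V·I* = 0.01324 + j0.0001268 VA.
Step 7 — Real power: P = Re(S) = 0.01324 W.
Step 8 — Reactive power: Q = Im(S) = 0.0001268 VAR.
Step 9 — Apparent power: |S| = 0.01324 VA.
Step 10 — Power factor: PF = P/|S| = 1 (lagging).

(a) P = 0.01324 W  (b) Q = 0.0001268 VAR  (c) S = 0.01324 VA  (d) PF = 1 (lagging)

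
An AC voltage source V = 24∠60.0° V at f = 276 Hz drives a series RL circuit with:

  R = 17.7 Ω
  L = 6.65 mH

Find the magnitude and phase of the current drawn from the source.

Step 1 — Angular frequency: ω = 2π·f = 2π·276 = 1734 rad/s.
Step 2 — Component impedances:
  R: Z = R = 17.7 Ω
  L: Z = jωL = j·1734·0.00665 = 0 + j11.53 Ω
Step 3 — Series combination: Z_total = R + L = 17.7 + j11.53 Ω = 21.13∠33.1° Ω.
Step 4 — Source phasor: V = 24∠60.0° V = 12 + j20.78 V.
Step 5 — Ohm's law: I = V / Z_total = (12 + j20.78) / (17.7 + j11.53) = 1.013 + j0.5143 A.
Step 6 — Convert to polar: |I| = 1.136 A, ∠I = 26.9°.

I = 1.136∠26.9° A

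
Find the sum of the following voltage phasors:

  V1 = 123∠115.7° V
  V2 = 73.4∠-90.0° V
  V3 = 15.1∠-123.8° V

Step 1 — Convert each phasor to rectangular form:
  V1 = 123·(cos(115.7°) + j·sin(115.7°)) = -53.34 + j110.8 V
  V2 = 73.4·(cos(-90.0°) + j·sin(-90.0°)) = 0 - j73.4 V
  V3 = 15.1·(cos(-123.8°) + j·sin(-123.8°)) = -8.4 - j12.55 V
Step 2 — Sum components: V_total = -61.74 + j24.88 V.
Step 3 — Convert to polar: |V_total| = 66.57 V, ∠V_total = 158.0°.

V_total = 66.57∠158.0° V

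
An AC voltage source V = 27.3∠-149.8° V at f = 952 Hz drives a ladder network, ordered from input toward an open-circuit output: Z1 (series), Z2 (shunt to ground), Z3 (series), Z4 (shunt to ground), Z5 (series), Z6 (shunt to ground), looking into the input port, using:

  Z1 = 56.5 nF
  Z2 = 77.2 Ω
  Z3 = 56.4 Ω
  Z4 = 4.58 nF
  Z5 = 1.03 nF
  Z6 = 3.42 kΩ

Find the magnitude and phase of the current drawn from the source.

Step 1 — Angular frequency: ω = 2π·f = 2π·952 = 5982 rad/s.
Step 2 — Component impedances:
  Z1: Z = 1/(jωC) = -j/(ω·C) = 0 - j2959 Ω
  Z2: Z = R = 77.2 Ω
  Z3: Z = R = 56.4 Ω
  Z4: Z = 1/(jωC) = -j/(ω·C) = 0 - j3.65e+04 Ω
  Z5: Z = 1/(jωC) = -j/(ω·C) = 0 - j1.623e+05 Ω
  Z6: Z = R = 3420 Ω
Step 3 — Ladder network (open output): work backward from the far end, alternating series and parallel combinations. Z_in = 77.2 - j2959 Ω = 2960∠-88.5° Ω.
Step 4 — Source phasor: V = 27.3∠-149.8° V = -23.59 - j13.73 V.
Step 5 — Ohm's law: I = V / Z_total = (-23.59 - j13.73) / (77.2 - j2959) = 0.00443 - j0.008089 A.
Step 6 — Convert to polar: |I| = 0.009223 A, ∠I = -61.3°.

I = 0.009223∠-61.3° A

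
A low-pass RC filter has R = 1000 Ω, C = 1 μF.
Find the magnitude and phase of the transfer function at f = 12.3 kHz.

Step 1 — Angular frequency: ω = 2π·1.23e+04 = 7.728e+04 rad/s.
Step 2 — Transfer function: H(jω) = 1/(1 + jωRC).
Step 3 — Denominator: 1 + jωRC = 1 + j·7.728e+04·1000·1e-06 = 1 + j77.28.
Step 4 — H = 0.0001674 - j0.01294.
Step 5 — Magnitude: |H| = 0.01294 (-37.8 dB); phase: φ = -89.3°.

|H| = 0.01294 (-37.8 dB), φ = -89.3°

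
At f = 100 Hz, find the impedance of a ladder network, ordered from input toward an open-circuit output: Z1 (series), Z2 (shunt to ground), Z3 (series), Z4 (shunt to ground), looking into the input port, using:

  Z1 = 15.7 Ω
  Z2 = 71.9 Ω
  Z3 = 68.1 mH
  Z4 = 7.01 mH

Step 1 — Angular frequency: ω = 2π·f = 2π·100 = 628.3 rad/s.
Step 2 — Component impedances:
  Z1: Z = R = 15.7 Ω
  Z2: Z = R = 71.9 Ω
  Z3: Z = jωL = j·628.3·0.0681 = 0 + j42.79 Ω
  Z4: Z = jωL = j·628.3·0.00701 = 0 + j4.405 Ω
Step 3 — Ladder network (open output): work backward from the far end, alternating series and parallel combinations. Z_in = 37.35 + j32.98 Ω = 49.83∠41.4° Ω.

Z = 37.35 + j32.98 Ω = 49.83∠41.4° Ω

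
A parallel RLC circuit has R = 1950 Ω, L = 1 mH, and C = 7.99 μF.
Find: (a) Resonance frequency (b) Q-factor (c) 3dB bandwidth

Step 1 — Resonance: ω₀ = 1/√(LC) = 1/√(0.001·7.99e-06) = 1.119e+04 rad/s.
Step 2 — f₀ = ω₀/(2π) = 1781 Hz.
Step 3 — Parallel Q: Q = R/(ω₀L) = 1950/(1.119e+04·0.001) = 174.3.
Step 4 — Bandwidth: Δω = ω₀/Q = 64.18 rad/s; BW = Δω/(2π) = 10.22 Hz.

(a) f₀ = 1781 Hz  (b) Q = 174.3  (c) BW = 10.22 Hz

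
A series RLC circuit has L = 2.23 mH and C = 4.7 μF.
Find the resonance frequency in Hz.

Step 1 — Resonance condition Im(Z)=0 gives ω₀ = 1/√(LC).
Step 2 — ω₀ = 1/√(0.00223·4.7e-06) = 9768 rad/s.
Step 3 — f₀ = ω₀/(2π) = 1555 Hz.

f₀ = 1555 Hz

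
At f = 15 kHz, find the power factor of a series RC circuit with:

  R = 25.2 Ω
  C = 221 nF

Step 1 — Angular frequency: ω = 2π·f = 2π·1.5e+04 = 9.425e+04 rad/s.
Step 2 — Component impedances:
  R: Z = R = 25.2 Ω
  C: Z = 1/(jωC) = -j/(ω·C) = 0 - j48.01 Ω
Step 3 — Series combination: Z_total = R + C = 25.2 - j48.01 Ω = 54.22∠-62.3° Ω.
Step 4 — Power factor: PF = cos(φ) = Re(Z)/|Z| = 25.2/54.22 = 0.4648.
Step 5 — Type: Im(Z) = -48.01 ⇒ leading (phase φ = -62.3°).

PF = 0.4648 (leading, φ = -62.3°)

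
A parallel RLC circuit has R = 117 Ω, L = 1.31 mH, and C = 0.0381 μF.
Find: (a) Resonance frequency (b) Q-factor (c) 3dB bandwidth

Step 1 — Resonance: ω₀ = 1/√(LC) = 1/√(0.00131·3.81e-08) = 1.415e+05 rad/s.
Step 2 — f₀ = ω₀/(2π) = 2.253e+04 Hz.
Step 3 — Parallel Q: Q = R/(ω₀L) = 117/(1.415e+05·0.00131) = 0.631.
Step 4 — Bandwidth: Δω = ω₀/Q = 2.243e+05 rad/s; BW = Δω/(2π) = 3.57e+04 Hz.

(a) f₀ = 2.253e+04 Hz  (b) Q = 0.631  (c) BW = 3.57e+04 Hz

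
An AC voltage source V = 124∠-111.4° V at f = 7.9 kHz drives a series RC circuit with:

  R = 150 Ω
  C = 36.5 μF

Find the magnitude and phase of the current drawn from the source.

Step 1 — Angular frequency: ω = 2π·f = 2π·7900 = 4.964e+04 rad/s.
Step 2 — Component impedances:
  R: Z = R = 150 Ω
  C: Z = 1/(jωC) = -j/(ω·C) = 0 - j0.552 Ω
Step 3 — Series combination: Z_total = R + C = 150 - j0.552 Ω = 150∠-0.2° Ω.
Step 4 — Source phasor: V = 124∠-111.4° V = -45.24 - j115.5 V.
Step 5 — Ohm's law: I = V / Z_total = (-45.24 - j115.5) / (150 - j0.552) = -0.2988 - j0.7708 A.
Step 6 — Convert to polar: |I| = 0.8267 A, ∠I = -111.2°.

I = 0.8267∠-111.2° A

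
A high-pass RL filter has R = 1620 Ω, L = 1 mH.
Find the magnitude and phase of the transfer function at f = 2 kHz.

Step 1 — Angular frequency: ω = 2π·2000 = 1.257e+04 rad/s.
Step 2 — Transfer function: H(jω) = jωL/(R + jωL).
Step 3 — Numerator jωL = j·12.57; denominator R + jωL = 1620 + j12.57.
Step 4 — H = 6.017e-05 + j0.007757.
Step 5 — Magnitude: |H| = 0.007757 (-42.2 dB); phase: φ = 89.6°.

|H| = 0.007757 (-42.2 dB), φ = 89.6°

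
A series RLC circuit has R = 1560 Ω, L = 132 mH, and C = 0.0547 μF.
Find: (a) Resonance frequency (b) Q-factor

Step 1 — Resonance condition Im(Z)=0 gives ω₀ = 1/√(LC).
Step 2 — ω₀ = 1/√(0.132·5.47e-08) = 1.177e+04 rad/s.
Step 3 — f₀ = ω₀/(2π) = 1873 Hz.
Step 4 — Series Q: Q = ω₀L/R = 1.177e+04·0.132/1560 = 0.9958.

(a) f₀ = 1873 Hz  (b) Q = 0.9958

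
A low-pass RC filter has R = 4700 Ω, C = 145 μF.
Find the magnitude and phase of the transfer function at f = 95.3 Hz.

Step 1 — Angular frequency: ω = 2π·95.3 = 598.8 rad/s.
Step 2 — Transfer function: H(jω) = 1/(1 + jωRC).
Step 3 — Denominator: 1 + jωRC = 1 + j·598.8·4700·0.000145 = 1 + j408.1.
Step 4 — H = 6.005e-06 - j0.002451.
Step 5 — Magnitude: |H| = 0.002451 (-52.2 dB); phase: φ = -89.9°.

|H| = 0.002451 (-52.2 dB), φ = -89.9°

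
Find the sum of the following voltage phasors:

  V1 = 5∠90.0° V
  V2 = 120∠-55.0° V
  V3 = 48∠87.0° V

Step 1 — Convert each phasor to rectangular form:
  V1 = 5·(cos(90.0°) + j·sin(90.0°)) = 0 + j5 V
  V2 = 120·(cos(-55.0°) + j·sin(-55.0°)) = 68.83 - j98.3 V
  V3 = 48·(cos(87.0°) + j·sin(87.0°)) = 2.512 + j47.93 V
Step 2 — Sum components: V_total = 71.34 - j45.36 V.
Step 3 — Convert to polar: |V_total| = 84.54 V, ∠V_total = -32.5°.

V_total = 84.54∠-32.5° V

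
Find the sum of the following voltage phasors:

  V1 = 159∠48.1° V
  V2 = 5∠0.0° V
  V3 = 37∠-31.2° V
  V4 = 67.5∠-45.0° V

Step 1 — Convert each phasor to rectangular form:
  V1 = 159·(cos(48.1°) + j·sin(48.1°)) = 106.2 + j118.3 V
  V2 = 5·(cos(0.0°) + j·sin(0.0°)) = 5 V
  V3 = 37·(cos(-31.2°) + j·sin(-31.2°)) = 31.65 - j19.17 V
  V4 = 67.5·(cos(-45.0°) + j·sin(-45.0°)) = 47.73 - j47.73 V
Step 2 — Sum components: V_total = 190.6 + j51.45 V.
Step 3 — Convert to polar: |V_total| = 197.4 V, ∠V_total = 15.1°.

V_total = 197.4∠15.1° V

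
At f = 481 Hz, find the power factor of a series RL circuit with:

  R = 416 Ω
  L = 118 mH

Step 1 — Angular frequency: ω = 2π·f = 2π·481 = 3022 rad/s.
Step 2 — Component impedances:
  R: Z = R = 416 Ω
  L: Z = jωL = j·3022·0.118 = 0 + j356.6 Ω
Step 3 — Series combination: Z_total = R + L = 416 + j356.6 Ω = 547.9∠40.6° Ω.
Step 4 — Power factor: PF = cos(φ) = Re(Z)/|Z| = 416/547.94 = 0.7592.
Step 5 — Type: Im(Z) = 356.6 ⇒ lagging (phase φ = 40.6°).

PF = 0.7592 (lagging, φ = 40.6°)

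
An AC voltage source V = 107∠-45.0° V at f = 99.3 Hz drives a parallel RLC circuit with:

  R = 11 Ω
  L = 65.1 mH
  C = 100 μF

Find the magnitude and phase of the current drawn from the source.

Step 1 — Angular frequency: ω = 2π·f = 2π·99.3 = 623.9 rad/s.
Step 2 — Component impedances:
  R: Z = R = 11 Ω
  L: Z = jωL = j·623.9·0.0651 = 0 + j40.62 Ω
  C: Z = 1/(jωC) = -j/(ω·C) = 0 - j16.03 Ω
Step 3 — Parallel combination: 1/Z_total = 1/R + 1/L + 1/C; Z_total = 9.381 - j3.898 Ω = 10.16∠-22.6° Ω.
Step 4 — Source phasor: V = 107∠-45.0° V = 75.66 - j75.66 V.
Step 5 — Ohm's law: I = V / Z_total = (75.66 - j75.66) / (9.381 - j3.898) = 9.736 - j4.02 A.
Step 6 — Convert to polar: |I| = 10.53 A, ∠I = -22.4°.

I = 10.53∠-22.4° A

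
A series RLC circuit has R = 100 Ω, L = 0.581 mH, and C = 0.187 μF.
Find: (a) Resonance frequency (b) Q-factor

Step 1 — Resonance condition Im(Z)=0 gives ω₀ = 1/√(LC).
Step 2 — ω₀ = 1/√(0.000581·1.87e-07) = 9.594e+04 rad/s.
Step 3 — f₀ = ω₀/(2π) = 1.527e+04 Hz.
Step 4 — Series Q: Q = ω₀L/R = 9.594e+04·0.000581/100 = 0.5574.

(a) f₀ = 1.527e+04 Hz  (b) Q = 0.5574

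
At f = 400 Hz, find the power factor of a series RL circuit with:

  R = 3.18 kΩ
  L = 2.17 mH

Step 1 — Angular frequency: ω = 2π·f = 2π·400 = 2513 rad/s.
Step 2 — Component impedances:
  R: Z = R = 3180 Ω
  L: Z = jωL = j·2513·0.00217 = 0 + j5.454 Ω
Step 3 — Series combination: Z_total = R + L = 3180 + j5.454 Ω = 3180∠0.1° Ω.
Step 4 — Power factor: PF = cos(φ) = Re(Z)/|Z| = 3180/3180 = 1.
Step 5 — Type: Im(Z) = 5.454 ⇒ lagging (phase φ = 0.1°).

PF = 1 (lagging, φ = 0.1°)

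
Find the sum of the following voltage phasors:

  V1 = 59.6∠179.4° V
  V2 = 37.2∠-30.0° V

Step 1 — Convert each phasor to rectangular form:
  V1 = 59.6·(cos(179.4°) + j·sin(179.4°)) = -59.6 + j0.6241 V
  V2 = 37.2·(cos(-30.0°) + j·sin(-30.0°)) = 32.22 - j18.6 V
Step 2 — Sum components: V_total = -27.38 - j17.98 V.
Step 3 — Convert to polar: |V_total| = 32.75 V, ∠V_total = -146.7°.

V_total = 32.75∠-146.7° V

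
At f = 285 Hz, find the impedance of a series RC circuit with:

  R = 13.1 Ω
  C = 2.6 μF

Step 1 — Angular frequency: ω = 2π·f = 2π·285 = 1791 rad/s.
Step 2 — Component impedances:
  R: Z = R = 13.1 Ω
  C: Z = 1/(jωC) = -j/(ω·C) = 0 - j214.8 Ω
Step 3 — Series combination: Z_total = R + C = 13.1 - j214.8 Ω = 215.2∠-86.5° Ω.

Z = 13.1 - j214.8 Ω = 215.2∠-86.5° Ω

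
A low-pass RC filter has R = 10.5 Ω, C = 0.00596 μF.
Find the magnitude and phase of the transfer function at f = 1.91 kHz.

Step 1 — Angular frequency: ω = 2π·1910 = 1.2e+04 rad/s.
Step 2 — Transfer function: H(jω) = 1/(1 + jωRC).
Step 3 — Denominator: 1 + jωRC = 1 + j·1.2e+04·10.5·5.96e-09 = 1 + j0.000751.
Step 4 — H = 1 - j0.000751.
Step 5 — Magnitude: |H| = 1 (-0.0 dB); phase: φ = -0.0°.

|H| = 1 (-0.0 dB), φ = -0.0°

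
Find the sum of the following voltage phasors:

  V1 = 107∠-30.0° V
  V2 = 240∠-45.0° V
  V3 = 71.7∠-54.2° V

Step 1 — Convert each phasor to rectangular form:
  V1 = 107·(cos(-30.0°) + j·sin(-30.0°)) = 92.66 - j53.5 V
  V2 = 240·(cos(-45.0°) + j·sin(-45.0°)) = 169.7 - j169.7 V
  V3 = 71.7·(cos(-54.2°) + j·sin(-54.2°)) = 41.94 - j58.15 V
Step 2 — Sum components: V_total = 304.3 - j281.4 V.
Step 3 — Convert to polar: |V_total| = 414.4 V, ∠V_total = -42.8°.

V_total = 414.4∠-42.8° V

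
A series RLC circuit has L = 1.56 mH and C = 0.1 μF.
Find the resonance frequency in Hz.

Step 1 — Resonance condition Im(Z)=0 gives ω₀ = 1/√(LC).
Step 2 — ω₀ = 1/√(0.00156·1e-07) = 8.006e+04 rad/s.
Step 3 — f₀ = ω₀/(2π) = 1.274e+04 Hz.

f₀ = 1.274e+04 Hz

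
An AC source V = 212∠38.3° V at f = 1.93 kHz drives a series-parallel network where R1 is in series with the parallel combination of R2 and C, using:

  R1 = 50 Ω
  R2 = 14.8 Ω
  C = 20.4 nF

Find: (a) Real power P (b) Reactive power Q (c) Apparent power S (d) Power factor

Step 1 — Angular frequency: ω = 2π·f = 2π·1930 = 1.213e+04 rad/s.
Step 2 — Component impedances:
  R1: Z = R = 50 Ω
  R2: Z = R = 14.8 Ω
  C: Z = 1/(jωC) = -j/(ω·C) = 0 - j4042 Ω
Step 3 — Parallel branch: R2 || C = 1/(1/R2 + 1/C) = 14.8 - j0.05419 Ω.
Step 4 — Series with R1: Z_total = R1 + (R2 || C) = 64.8 - j0.05419 Ω = 64.8∠-0.0° Ω.
Step 5 — Source phasor: V = 212∠38.3° V = 166.4 + j131.4 V.
Step 6 — Current: I = V / Z = 2.566 + j2.03 A = 3.272∠38.3° A.
Step 7 — Complex power: S = V·I* = 693.6 - j0.58 VA.
Step 8 — Real power: P = Re(S) = 693.6 W.
Step 9 — Reactive power: Q = Im(S) = -0.58 VAR.
Step 10 — Apparent power: |S| = 693.6 VA.
Step 11 — Power factor: PF = P/|S| = 1 (leading).

(a) P = 693.6 W  (b) Q = -0.58 VAR  (c) S = 693.6 VA  (d) PF = 1 (leading)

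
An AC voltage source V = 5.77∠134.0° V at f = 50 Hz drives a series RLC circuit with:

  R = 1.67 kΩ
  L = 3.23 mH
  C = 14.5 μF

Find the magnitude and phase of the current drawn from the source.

Step 1 — Angular frequency: ω = 2π·f = 2π·50 = 314.2 rad/s.
Step 2 — Component impedances:
  R: Z = R = 1670 Ω
  L: Z = jωL = j·314.2·0.00323 = 0 + j1.015 Ω
  C: Z = 1/(jωC) = -j/(ω·C) = 0 - j219.5 Ω
Step 3 — Series combination: Z_total = R + L + C = 1670 - j218.5 Ω = 1684∠-7.5° Ω.
Step 4 — Source phasor: V = 5.77∠134.0° V = -4.008 + j4.151 V.
Step 5 — Ohm's law: I = V / Z_total = (-4.008 + j4.151) / (1670 - j218.5) = -0.002679 + j0.002135 A.
Step 6 — Convert to polar: |I| = 0.003426 A, ∠I = 141.5°.

I = 0.003426∠141.5° A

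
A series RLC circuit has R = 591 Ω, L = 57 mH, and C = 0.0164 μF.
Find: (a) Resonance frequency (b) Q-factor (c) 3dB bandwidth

Step 1 — Resonance: ω₀ = 1/√(LC) = 1/√(0.057·1.64e-08) = 3.271e+04 rad/s.
Step 2 — f₀ = ω₀/(2π) = 5205 Hz.
Step 3 — Series Q: Q = ω₀L/R = 3.271e+04·0.057/591 = 3.154.
Step 4 — Bandwidth: Δω = ω₀/Q = 1.037e+04 rad/s; BW = Δω/(2π) = 1650 Hz.

(a) f₀ = 5205 Hz  (b) Q = 3.154  (c) BW = 1650 Hz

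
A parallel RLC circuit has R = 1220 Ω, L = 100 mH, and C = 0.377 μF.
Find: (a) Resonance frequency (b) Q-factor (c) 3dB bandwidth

Step 1 — Resonance: ω₀ = 1/√(LC) = 1/√(0.1·3.77e-07) = 5150 rad/s.
Step 2 — f₀ = ω₀/(2π) = 819.7 Hz.
Step 3 — Parallel Q: Q = R/(ω₀L) = 1220/(5150·0.1) = 2.369.
Step 4 — Bandwidth: Δω = ω₀/Q = 2174 rad/s; BW = Δω/(2π) = 346 Hz.

(a) f₀ = 819.7 Hz  (b) Q = 2.369  (c) BW = 346 Hz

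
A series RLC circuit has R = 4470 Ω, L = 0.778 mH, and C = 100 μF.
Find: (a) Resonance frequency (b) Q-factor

Step 1 — Resonance condition Im(Z)=0 gives ω₀ = 1/√(LC).
Step 2 — ω₀ = 1/√(0.000778·0.0001) = 3585 rad/s.
Step 3 — f₀ = ω₀/(2π) = 570.6 Hz.
Step 4 — Series Q: Q = ω₀L/R = 3585·0.000778/4470 = 0.000624.

(a) f₀ = 570.6 Hz  (b) Q = 0.000624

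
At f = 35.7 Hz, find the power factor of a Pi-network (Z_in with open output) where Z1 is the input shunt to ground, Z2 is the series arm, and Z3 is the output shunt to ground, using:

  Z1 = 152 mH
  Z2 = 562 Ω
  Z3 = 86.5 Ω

Step 1 — Angular frequency: ω = 2π·f = 2π·35.7 = 224.3 rad/s.
Step 2 — Component impedances:
  Z1: Z = jωL = j·224.3·0.152 = 0 + j34.1 Ω
  Z2: Z = R = 562 Ω
  Z3: Z = R = 86.5 Ω
Step 3 — With open output, the series arm Z2 and the output shunt Z3 appear in series to ground: Z2 + Z3 = 648.5 Ω.
Step 4 — Parallel with input shunt Z1: Z_in = Z1 || (Z2 + Z3) = 1.788 + j34 Ω = 34.05∠87.0° Ω.
Step 5 — Power factor: PF = cos(φ) = Re(Z)/|Z| = 1.7876/34.048 = 0.0525.
Step 6 — Type: Im(Z) = 34 ⇒ lagging (phase φ = 87.0°).

PF = 0.0525 (lagging, φ = 87.0°)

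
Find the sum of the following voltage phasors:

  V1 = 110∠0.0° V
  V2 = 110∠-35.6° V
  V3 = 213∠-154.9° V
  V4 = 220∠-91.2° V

Step 1 — Convert each phasor to rectangular form:
  V1 = 110·(cos(0.0°) + j·sin(0.0°)) = 110 V
  V2 = 110·(cos(-35.6°) + j·sin(-35.6°)) = 89.44 - j64.03 V
  V3 = 213·(cos(-154.9°) + j·sin(-154.9°)) = -192.9 - j90.35 V
  V4 = 220·(cos(-91.2°) + j·sin(-91.2°)) = -4.607 - j220 V
Step 2 — Sum components: V_total = 1.948 - j374.3 V.
Step 3 — Convert to polar: |V_total| = 374.3 V, ∠V_total = -89.7°.

V_total = 374.3∠-89.7° V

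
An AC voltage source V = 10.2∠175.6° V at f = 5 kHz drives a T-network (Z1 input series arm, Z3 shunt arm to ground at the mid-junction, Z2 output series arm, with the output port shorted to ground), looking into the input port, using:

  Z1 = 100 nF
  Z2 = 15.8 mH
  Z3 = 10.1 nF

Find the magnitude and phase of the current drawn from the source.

Step 1 — Angular frequency: ω = 2π·f = 2π·5000 = 3.142e+04 rad/s.
Step 2 — Component impedances:
  Z1: Z = 1/(jωC) = -j/(ω·C) = 0 - j318.3 Ω
  Z2: Z = jωL = j·3.142e+04·0.0158 = 0 + j496.4 Ω
  Z3: Z = 1/(jωC) = -j/(ω·C) = 0 - j3152 Ω
Step 3 — With the output port shorted to ground, the output series arm Z2 runs from the junction to ground; the shunt arm Z3 also runs from the junction to ground. They appear in parallel: Z3 || Z2 = 0 + j589.2 Ω.
Step 4 — Series with input arm Z1: Z_in = Z1 + (Z3 || Z2) = 0 + j270.9 Ω = 270.9∠90.0° Ω.
Step 5 — Source phasor: V = 10.2∠175.6° V = -10.17 + j0.7825 V.
Step 6 — Ohm's law: I = V / Z_total = (-10.17 + j0.7825) / (0 + j270.9) = 0.002889 + j0.03755 A.
Step 7 — Convert to polar: |I| = 0.03766 A, ∠I = 85.6°.

I = 0.03766∠85.6° A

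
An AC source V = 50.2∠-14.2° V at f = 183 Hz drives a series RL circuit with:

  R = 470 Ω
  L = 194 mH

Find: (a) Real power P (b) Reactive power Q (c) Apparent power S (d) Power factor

Step 1 — Angular frequency: ω = 2π·f = 2π·183 = 1150 rad/s.
Step 2 — Component impedances:
  R: Z = R = 470 Ω
  L: Z = jωL = j·1150·0.194 = 0 + j223.1 Ω
Step 3 — Series combination: Z_total = R + L = 470 + j223.1 Ω = 520.2∠25.4° Ω.
Step 4 — Source phasor: V = 50.2∠-14.2° V = 48.67 - j12.31 V.
Step 5 — Current: I = V / Z = 0.07436 - j0.06149 A = 0.09649∠-39.6° A.
Step 6 — Complex power: S = V·I* = 4.376 + j2.077 VA.
Step 7 — Real power: P = Re(S) = 4.376 W.
Step 8 — Reactive power: Q = Im(S) = 2.077 VAR.
Step 9 — Apparent power: |S| = 4.844 VA.
Step 10 — Power factor: PF = P/|S| = 0.9034 (lagging).

(a) P = 4.376 W  (b) Q = 2.077 VAR  (c) S = 4.844 VA  (d) PF = 0.9034 (lagging)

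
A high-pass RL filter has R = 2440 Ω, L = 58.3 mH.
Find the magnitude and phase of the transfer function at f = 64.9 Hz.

Step 1 — Angular frequency: ω = 2π·64.9 = 407.8 rad/s.
Step 2 — Transfer function: H(jω) = jωL/(R + jωL).
Step 3 — Numerator jωL = j·23.77; denominator R + jωL = 2440 + j23.77.
Step 4 — H = 9.492e-05 + j0.009742.
Step 5 — Magnitude: |H| = 0.009743 (-40.2 dB); phase: φ = 89.4°.

|H| = 0.009743 (-40.2 dB), φ = 89.4°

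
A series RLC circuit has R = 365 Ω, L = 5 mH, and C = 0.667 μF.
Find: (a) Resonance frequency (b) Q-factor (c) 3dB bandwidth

Step 1 — Resonance condition Im(Z)=0 gives ω₀ = 1/√(LC).
Step 2 — ω₀ = 1/√(0.005·6.67e-07) = 1.732e+04 rad/s.
Step 3 — f₀ = ω₀/(2π) = 2756 Hz.
Step 4 — Series Q: Q = ω₀L/R = 1.732e+04·0.005/365 = 0.2372.
Step 5 — 3dB bandwidth: Δω = ω₀/Q = 7.3e+04 rad/s; BW = Δω/(2π) = 1.162e+04 Hz.

(a) f₀ = 2756 Hz  (b) Q = 0.2372  (c) BW = 1.162e+04 Hz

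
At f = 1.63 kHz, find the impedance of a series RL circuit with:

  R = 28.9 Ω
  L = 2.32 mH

Step 1 — Angular frequency: ω = 2π·f = 2π·1630 = 1.024e+04 rad/s.
Step 2 — Component impedances:
  R: Z = R = 28.9 Ω
  L: Z = jωL = j·1.024e+04·0.00232 = 0 + j23.76 Ω
Step 3 — Series combination: Z_total = R + L = 28.9 + j23.76 Ω = 37.41∠39.4° Ω.

Z = 28.9 + j23.76 Ω = 37.41∠39.4° Ω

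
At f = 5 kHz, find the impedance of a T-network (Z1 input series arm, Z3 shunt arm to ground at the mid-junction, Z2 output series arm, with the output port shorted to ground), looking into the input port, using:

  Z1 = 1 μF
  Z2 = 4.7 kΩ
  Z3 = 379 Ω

Step 1 — Angular frequency: ω = 2π·f = 2π·5000 = 3.142e+04 rad/s.
Step 2 — Component impedances:
  Z1: Z = 1/(jωC) = -j/(ω·C) = 0 - j31.83 Ω
  Z2: Z = R = 4700 Ω
  Z3: Z = R = 379 Ω
Step 3 — With the output port shorted to ground, the output series arm Z2 runs from the junction to ground; the shunt arm Z3 also runs from the junction to ground. They appear in parallel: Z3 || Z2 = 350.7 Ω.
Step 4 — Series with input arm Z1: Z_in = Z1 + (Z3 || Z2) = 350.7 - j31.83 Ω = 352.2∠-5.2° Ω.

Z = 350.7 - j31.83 Ω = 352.2∠-5.2° Ω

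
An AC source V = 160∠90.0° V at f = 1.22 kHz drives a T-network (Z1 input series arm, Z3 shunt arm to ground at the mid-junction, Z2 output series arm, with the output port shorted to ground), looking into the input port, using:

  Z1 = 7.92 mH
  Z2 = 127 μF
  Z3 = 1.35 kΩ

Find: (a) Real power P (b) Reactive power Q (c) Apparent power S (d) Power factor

Step 1 — Angular frequency: ω = 2π·f = 2π·1220 = 7665 rad/s.
Step 2 — Component impedances:
  Z1: Z = jωL = j·7665·0.00792 = 0 + j60.71 Ω
  Z2: Z = 1/(jωC) = -j/(ω·C) = 0 - j1.027 Ω
  Z3: Z = R = 1350 Ω
Step 3 — With the output port shorted to ground, the output series arm Z2 runs from the junction to ground; the shunt arm Z3 also runs from the junction to ground. They appear in parallel: Z3 || Z2 = 0.0007816 - j1.027 Ω.
Step 4 — Series with input arm Z1: Z_in = Z1 + (Z3 || Z2) = 0.0007816 + j59.68 Ω = 59.68∠90.0° Ω.
Step 5 — Source phasor: V = 160∠90.0° V = 0 + j160 V.
Step 6 — Current: I = V / Z = 2.681 + j3.511e-05 A = 2.681∠0.0° A.
Step 7 — Complex power: S = V·I* = 0.005617 + j428.9 VA.
Step 8 — Real power: P = Re(S) = 0.005617 W.
Step 9 — Reactive power: Q = Im(S) = 428.9 VAR.
Step 10 — Apparent power: |S| = 428.9 VA.
Step 11 — Power factor: PF = P/|S| = 1.31e-05 (lagging).

(a) P = 0.005617 W  (b) Q = 428.9 VAR  (c) S = 428.9 VA  (d) PF = 1.31e-05 (lagging)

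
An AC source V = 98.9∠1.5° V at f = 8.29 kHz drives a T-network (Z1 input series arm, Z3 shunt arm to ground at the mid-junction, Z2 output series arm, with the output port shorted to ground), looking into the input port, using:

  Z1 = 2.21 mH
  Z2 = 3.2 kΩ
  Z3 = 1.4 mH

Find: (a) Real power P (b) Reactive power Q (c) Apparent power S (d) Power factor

Step 1 — Angular frequency: ω = 2π·f = 2π·8290 = 5.209e+04 rad/s.
Step 2 — Component impedances:
  Z1: Z = jωL = j·5.209e+04·0.00221 = 0 + j115.1 Ω
  Z2: Z = R = 3200 Ω
  Z3: Z = jωL = j·5.209e+04·0.0014 = 0 + j72.92 Ω
Step 3 — With the output port shorted to ground, the output series arm Z2 runs from the junction to ground; the shunt arm Z3 also runs from the junction to ground. They appear in parallel: Z3 || Z2 = 1.661 + j72.88 Ω.
Step 4 — Series with input arm Z1: Z_in = Z1 + (Z3 || Z2) = 1.661 + j188 Ω = 188∠89.5° Ω.
Step 5 — Source phasor: V = 98.9∠1.5° V = 98.87 + j2.589 V.
Step 6 — Current: I = V / Z = 0.01842 - j0.5257 A = 0.526∠-88.0° A.
Step 7 — Complex power: S = V·I* = 0.4596 + j52.02 VA.
Step 8 — Real power: P = Re(S) = 0.4596 W.
Step 9 — Reactive power: Q = Im(S) = 52.02 VAR.
Step 10 — Apparent power: |S| = 52.03 VA.
Step 11 — Power factor: PF = P/|S| = 0.008834 (lagging).

(a) P = 0.4596 W  (b) Q = 52.02 VAR  (c) S = 52.03 VA  (d) PF = 0.008834 (lagging)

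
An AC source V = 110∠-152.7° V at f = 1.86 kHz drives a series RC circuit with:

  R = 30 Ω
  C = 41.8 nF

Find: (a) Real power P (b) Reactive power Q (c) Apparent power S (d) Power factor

Step 1 — Angular frequency: ω = 2π·f = 2π·1860 = 1.169e+04 rad/s.
Step 2 — Component impedances:
  R: Z = R = 30 Ω
  C: Z = 1/(jωC) = -j/(ω·C) = 0 - j2047 Ω
Step 3 — Series combination: Z_total = R + C = 30 - j2047 Ω = 2047∠-89.2° Ω.
Step 4 — Source phasor: V = 110∠-152.7° V = -97.75 - j50.45 V.
Step 5 — Current: I = V / Z = 0.02394 - j0.0481 A = 0.05373∠-63.5° A.
Step 6 — Complex power: S = V·I* = 0.08661 - j5.91 VA.
Step 7 — Real power: P = Re(S) = 0.08661 W.
Step 8 — Reactive power: Q = Im(S) = -5.91 VAR.
Step 9 — Apparent power: |S| = 5.91 VA.
Step 10 — Power factor: PF = P/|S| = 0.01465 (leading).

(a) P = 0.08661 W  (b) Q = -5.91 VAR  (c) S = 5.91 VA  (d) PF = 0.01465 (leading)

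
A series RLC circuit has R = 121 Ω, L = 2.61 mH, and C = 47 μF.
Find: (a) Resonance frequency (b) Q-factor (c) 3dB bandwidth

Step 1 — Resonance condition Im(Z)=0 gives ω₀ = 1/√(LC).
Step 2 — ω₀ = 1/√(0.00261·4.7e-05) = 2855 rad/s.
Step 3 — f₀ = ω₀/(2π) = 454.4 Hz.
Step 4 — Series Q: Q = ω₀L/R = 2855·0.00261/121 = 0.06159.
Step 5 — 3dB bandwidth: Δω = ω₀/Q = 4.636e+04 rad/s; BW = Δω/(2π) = 7378 Hz.

(a) f₀ = 454.4 Hz  (b) Q = 0.06159  (c) BW = 7378 Hz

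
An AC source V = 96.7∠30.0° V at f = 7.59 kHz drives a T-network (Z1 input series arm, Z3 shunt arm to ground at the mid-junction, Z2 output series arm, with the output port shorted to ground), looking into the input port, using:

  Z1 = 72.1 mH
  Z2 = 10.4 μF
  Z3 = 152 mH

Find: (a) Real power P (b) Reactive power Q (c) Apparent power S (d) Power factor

Step 1 — Angular frequency: ω = 2π·f = 2π·7590 = 4.769e+04 rad/s.
Step 2 — Component impedances:
  Z1: Z = jωL = j·4.769e+04·0.0721 = 0 + j3438 Ω
  Z2: Z = 1/(jωC) = -j/(ω·C) = 0 - j2.016 Ω
  Z3: Z = jωL = j·4.769e+04·0.152 = 0 + j7249 Ω
Step 3 — With the output port shorted to ground, the output series arm Z2 runs from the junction to ground; the shunt arm Z3 also runs from the junction to ground. They appear in parallel: Z3 || Z2 = 0 - j2.017 Ω.
Step 4 — Series with input arm Z1: Z_in = Z1 + (Z3 || Z2) = 0 + j3436 Ω = 3436∠90.0° Ω.
Step 5 — Source phasor: V = 96.7∠30.0° V = 83.74 + j48.35 V.
Step 6 — Current: I = V / Z = 0.01407 - j0.02437 A = 0.02814∠-60.0° A.
Step 7 — Complex power: S = V·I* = 0 + j2.721 VA.
Step 8 — Real power: P = Re(S) = 0 W.
Step 9 — Reactive power: Q = Im(S) = 2.721 VAR.
Step 10 — Apparent power: |S| = 2.721 VA.
Step 11 — Power factor: PF = P/|S| = 0 (lagging).

(a) P = 0 W  (b) Q = 2.721 VAR  (c) S = 2.721 VA  (d) PF = 0 (lagging)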